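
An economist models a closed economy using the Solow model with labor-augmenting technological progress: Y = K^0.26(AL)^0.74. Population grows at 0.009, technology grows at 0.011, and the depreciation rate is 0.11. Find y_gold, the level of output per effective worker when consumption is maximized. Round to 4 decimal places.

y_gold ≈ 1.2758

n + g + δ = 0.009 + 0.011 + 0.11 = 0.13.
Maximizing c = f(k) − (n+g+δ)·k gives f'(k) = n+g+δ, i.e. 0.26·k^(0.26−1) = 0.13, so k_gold = (0.26/0.13)^(1/0.74) ≈ 2.5515.
Output: y_gold = k_gold^0.26 = 2.5515^0.26 ≈ 1.2758.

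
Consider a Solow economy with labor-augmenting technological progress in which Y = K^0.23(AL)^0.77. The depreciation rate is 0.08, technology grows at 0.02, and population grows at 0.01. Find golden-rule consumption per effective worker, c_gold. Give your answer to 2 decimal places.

c_gold ≈ 0.96

The effective depreciation rate is n + g + δ = 0.01 + 0.02 + 0.08 = 0.11.
Golden rule sets MPK = n+g+δ: 0.23·k^(0.23−1) = 0.11, so k_gold = (0.23/0.11)^(1/0.77) ≈ 2.6063.
y_gold = 2.6063^0.23 ≈ 1.2465.
c_gold = y_gold − (n+g+δ)·k_gold = 1.2465 − 0.11·2.6063 ≈ 0.9598.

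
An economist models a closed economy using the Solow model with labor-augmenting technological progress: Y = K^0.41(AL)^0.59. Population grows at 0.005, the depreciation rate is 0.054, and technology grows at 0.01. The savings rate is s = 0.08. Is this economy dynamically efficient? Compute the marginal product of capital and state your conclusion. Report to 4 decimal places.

Capital per effective worker breaks even when investment replaces (n + g + δ)·k; here n + g + δ = 0.069.
Steady-state k*: s·k^0.41 = 0.069·k gives k* = (0.08/0.069)^(1/0.59) ≈ 1.2849.
MPK = 0.41·1.2849^(-0.59) ≈ 0.3536.
MPK > n+g+δ = 0.069, so the economy is dynamically efficient (under-saving).

dynamically efficient; MPK ≈ 0.3536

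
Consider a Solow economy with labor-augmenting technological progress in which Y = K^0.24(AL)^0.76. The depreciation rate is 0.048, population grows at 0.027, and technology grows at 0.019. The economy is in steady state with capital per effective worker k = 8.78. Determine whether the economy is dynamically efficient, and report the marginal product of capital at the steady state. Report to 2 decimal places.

dynamically inefficient; MPK ≈ 0.05

Capital per effective worker breaks even when investment replaces (n + g + δ)·k; here n + g + δ = 0.094.
MPK = 0.24·k^(0.24−1) = 0.24·8.78^(-0.76) ≈ 0.0460.
MPK < 0.094, so the economy is dynamically inefficient (over-saving).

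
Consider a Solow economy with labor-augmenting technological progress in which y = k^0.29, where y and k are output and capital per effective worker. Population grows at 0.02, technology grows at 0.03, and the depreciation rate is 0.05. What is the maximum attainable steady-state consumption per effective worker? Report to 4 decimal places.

c_gold ≈ 1.0968

Break-even investment rate: n + g + δ = 0.02 + 0.03 + 0.05 = 0.1.
At the golden rule the marginal product of capital equals n+g+δ: 0.29·k^(0.29−1) = 0.1. Solving, k_gold = (0.29/0.1)^(1/0.71) ≈ 4.4799.
y_gold = 4.4799^0.29 ≈ 1.5448.
c_gold = y_gold − (n+g+δ)·k_gold = 1.5448 − 0.1·4.4799 ≈ 1.0968.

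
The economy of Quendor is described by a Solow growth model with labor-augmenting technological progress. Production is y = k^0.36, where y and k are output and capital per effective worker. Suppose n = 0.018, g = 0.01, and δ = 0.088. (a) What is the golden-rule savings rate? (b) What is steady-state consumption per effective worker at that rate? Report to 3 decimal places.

(a) s_gold = 0.360; (b) c_gold ≈ 1.210

n + g + δ = 0.018 + 0.01 + 0.088 = 0.116.
For Cobb-Douglas, s_gold equals capital's share: s_gold = 0.36.
Maximizing c = f(k) − (n+g+δ)·k gives f'(k) = n+g+δ, i.e. 0.36·k^(0.36−1) = 0.116, so k_gold = (0.36/0.116)^(1/0.64) ≈ 5.8682.
y_gold = 5.8682^0.36 ≈ 1.8909; c_gold = (1−0.36)·y_gold ≈ 1.2102.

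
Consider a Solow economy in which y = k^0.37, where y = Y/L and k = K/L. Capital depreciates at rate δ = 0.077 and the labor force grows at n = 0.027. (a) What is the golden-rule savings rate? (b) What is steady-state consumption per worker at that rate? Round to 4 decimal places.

n + δ = 0.027 + 0.077 = 0.104.
For Cobb-Douglas, s_gold equals capital's share: s_gold = 0.37.
Maximizing c = f(k) − (n+δ)·k gives f'(k) = n+δ, i.e. 0.37·k^(0.37−1) = 0.104, so k_gold = (0.37/0.104)^(1/0.63) ≈ 7.4967.
y_gold = 7.4967^0.37 ≈ 2.1072; c_gold = (1−0.37)·y_gold ≈ 1.3275.

(a) s_gold = 0.3700; (b) c_gold ≈ 1.3275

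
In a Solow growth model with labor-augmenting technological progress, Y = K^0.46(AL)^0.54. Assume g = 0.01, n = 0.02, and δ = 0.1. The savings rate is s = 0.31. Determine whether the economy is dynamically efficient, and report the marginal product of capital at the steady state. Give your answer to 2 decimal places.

Capital per effective worker breaks even when investment replaces (n + g + δ)·k; here n + g + δ = 0.13.
Steady-state k*: s·k^0.46 = 0.13·k gives k* = (0.31/0.13)^(1/0.54) ≈ 4.9995.
MPK = 0.46·4.9995^(-0.54) ≈ 0.1929.
MPK > n+g+δ = 0.13, so the economy is dynamically efficient (under-saving).

dynamically efficient; MPK ≈ 0.19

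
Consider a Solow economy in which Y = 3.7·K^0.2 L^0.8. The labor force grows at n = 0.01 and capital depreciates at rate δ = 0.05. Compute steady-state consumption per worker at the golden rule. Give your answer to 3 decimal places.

The effective depreciation rate is n + δ = 0.01 + 0.05 = 0.06.
Golden rule sets MPK = n+δ: 0.2·3.7·k^(0.2−1) = 0.06, so k_gold = (0.2·3.7/0.06)^(1/0.8) ≈ 23.1127.
y_gold = 3.7·23.1127^0.2 ≈ 6.9338.
c_gold = y_gold − (n+δ)·k_gold = 6.9338 − 0.06·23.1127 ≈ 5.5470.

c_gold ≈ 5.547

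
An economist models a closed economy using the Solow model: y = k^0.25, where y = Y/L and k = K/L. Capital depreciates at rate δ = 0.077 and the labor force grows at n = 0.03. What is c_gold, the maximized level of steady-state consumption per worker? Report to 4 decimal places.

Capital per worker breaks even when investment replaces (n + δ)·k; here n + δ = 0.107.
Golden rule sets MPK = n+δ: 0.25·k^(0.25−1) = 0.107, so k_gold = (0.25/0.107)^(1/0.75) ≈ 3.1003.
y_gold = 3.1003^0.25 ≈ 1.3269.
c_gold = y_gold − (n+δ)·k_gold = 1.3269 − 0.107·3.1003 ≈ 0.9952.

c_gold ≈ 0.9952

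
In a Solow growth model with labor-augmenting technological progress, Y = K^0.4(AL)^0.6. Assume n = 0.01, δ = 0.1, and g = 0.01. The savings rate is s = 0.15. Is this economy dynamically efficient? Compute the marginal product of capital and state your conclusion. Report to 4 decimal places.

n + g + δ = 0.01 + 0.01 + 0.1 = 0.12.
Steady-state k*: s·k^0.4 = 0.12·k gives k* = (0.15/0.12)^(1/0.6) ≈ 1.4505.
MPK = 0.4·1.4505^(-0.6) ≈ 0.3200.
MPK > n+g+δ = 0.12, so the economy is dynamically efficient (under-saving).

dynamically efficient; MPK ≈ 0.3200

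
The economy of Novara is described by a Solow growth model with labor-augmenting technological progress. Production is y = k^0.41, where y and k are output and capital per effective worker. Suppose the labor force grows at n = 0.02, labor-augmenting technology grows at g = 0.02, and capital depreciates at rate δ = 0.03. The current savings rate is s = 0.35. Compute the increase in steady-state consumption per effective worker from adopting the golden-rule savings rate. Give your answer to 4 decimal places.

Δc ≈ 0.0262

Capital per effective worker breaks even when investment replaces (n + g + δ)·k; here n + g + δ = 0.07.
Current steady state (s = 0.35): k* = (0.35/0.07)^(1/0.59) ≈ 15.3001, y* = 15.3001^0.41 ≈ 3.0600, c* = (1−0.35)·3.0600 ≈ 1.9890.
Maximizing c = f(k) − (n+g+δ)·k gives f'(k) = n+g+δ, i.e. 0.41·k^(0.41−1) = 0.07, so k_gold = (0.41/0.07)^(1/0.59) ≈ 20.0061.
y_gold = 20.0061^0.41 ≈ 3.4157, c_gold = y_gold − 0.07·k_gold ≈ 2.0152.
Gain: Δc = 2.0152 − 1.9890 ≈ 0.0262.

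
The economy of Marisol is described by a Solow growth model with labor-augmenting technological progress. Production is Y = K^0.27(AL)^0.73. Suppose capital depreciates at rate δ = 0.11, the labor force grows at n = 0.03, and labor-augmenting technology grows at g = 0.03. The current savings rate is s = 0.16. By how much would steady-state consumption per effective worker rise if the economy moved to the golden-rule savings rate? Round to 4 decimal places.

Break-even investment rate: n + g + δ = 0.03 + 0.03 + 0.11 = 0.17.
Current steady state (s = 0.16): k* = (0.16/0.17)^(1/0.73) ≈ 0.9203, y* = 0.9203^0.27 ≈ 0.9778, c* = (1−0.16)·0.9778 ≈ 0.8214.
Maximizing c = f(k) − (n+g+δ)·k gives f'(k) = n+g+δ, i.e. 0.27·k^(0.27−1) = 0.17, so k_gold = (0.27/0.17)^(1/0.73) ≈ 1.8846.
y_gold = 1.8846^0.27 ≈ 1.1866, c_gold = y_gold − 0.17·k_gold ≈ 0.8662.
Gain: Δc = 0.8662 − 0.8214 ≈ 0.0449.

Δc ≈ 0.0449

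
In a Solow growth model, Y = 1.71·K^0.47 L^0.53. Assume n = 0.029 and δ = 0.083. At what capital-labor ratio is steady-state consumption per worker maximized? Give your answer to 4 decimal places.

k_gold ≈ 41.1965

Capital per worker breaks even when investment replaces (n + δ)·k; here n + δ = 0.112.
Golden rule sets MPK = n+δ: 0.47·1.71·k^(0.47−1) = 0.112, so k_gold = (0.47·1.71/0.112)^(1/0.53) ≈ 41.1965.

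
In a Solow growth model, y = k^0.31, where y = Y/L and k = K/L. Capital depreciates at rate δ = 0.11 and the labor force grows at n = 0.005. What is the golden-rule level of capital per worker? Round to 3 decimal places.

The effective depreciation rate is n + δ = 0.005 + 0.11 = 0.115.
Setting f'(k) = n+δ gives 0.31·k^(0.31−1) = 0.115, hence k_gold = (0.31/0.115)^(1/0.69) ≈ 4.2087.

k_gold ≈ 4.209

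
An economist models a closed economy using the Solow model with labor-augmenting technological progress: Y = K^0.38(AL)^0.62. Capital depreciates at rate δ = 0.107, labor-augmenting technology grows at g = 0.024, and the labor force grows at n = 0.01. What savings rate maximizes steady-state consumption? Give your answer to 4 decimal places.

s_gold = 0.3800

n + g + δ = 0.01 + 0.024 + 0.107 = 0.141.
At the golden rule MPK = n+g+δ, and in any Cobb-Douglas steady state s = (n+g+δ)·k/y = MPK·k/y = capital's share 0.38.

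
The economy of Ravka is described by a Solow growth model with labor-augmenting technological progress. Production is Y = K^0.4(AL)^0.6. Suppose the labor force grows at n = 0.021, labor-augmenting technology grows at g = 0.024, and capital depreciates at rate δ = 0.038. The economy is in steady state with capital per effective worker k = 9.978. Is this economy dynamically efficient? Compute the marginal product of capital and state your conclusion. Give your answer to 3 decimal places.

dynamically efficient; MPK ≈ 0.101

The effective depreciation rate is n + g + δ = 0.021 + 0.024 + 0.038 = 0.083.
MPK = 0.4·k^(0.4−1) = 0.4·9.978^(-0.6) ≈ 0.1006.
MPK > 0.083, so the economy is dynamically efficient (under-saving).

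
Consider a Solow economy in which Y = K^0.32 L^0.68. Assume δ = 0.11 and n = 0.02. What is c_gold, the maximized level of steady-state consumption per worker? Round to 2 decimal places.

n + δ = 0.02 + 0.11 = 0.13.
At the golden rule the marginal product of capital equals n+δ: 0.32·k^(0.32−1) = 0.13. Solving, k_gold = (0.32/0.13)^(1/0.68) ≈ 3.7610.
y_gold = 3.7610^0.32 ≈ 1.5279.
c_gold = y_gold − (n+δ)·k_gold = 1.5279 − 0.13·3.7610 ≈ 1.0390.

c_gold ≈ 1.04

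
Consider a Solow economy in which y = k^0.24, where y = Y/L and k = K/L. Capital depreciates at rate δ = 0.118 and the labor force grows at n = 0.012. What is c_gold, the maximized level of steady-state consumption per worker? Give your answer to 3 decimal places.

c_gold ≈ 0.922

The effective depreciation rate is n + δ = 0.012 + 0.118 = 0.13.
Golden rule sets MPK = n+δ: 0.24·k^(0.24−1) = 0.13, so k_gold = (0.24/0.13)^(1/0.76) ≈ 2.2405.
y_gold = 2.2405^0.24 ≈ 1.2136.
c_gold = y_gold − (n+δ)·k_gold = 1.2136 − 0.13·2.2405 ≈ 0.9224.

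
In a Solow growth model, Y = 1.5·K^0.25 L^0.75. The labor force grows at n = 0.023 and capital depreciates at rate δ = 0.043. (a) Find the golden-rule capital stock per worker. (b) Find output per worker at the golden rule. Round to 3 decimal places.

n + δ = 0.023 + 0.043 = 0.066.
At the golden rule the marginal product of capital equals n+δ: 0.25·1.5·k^(0.25−1) = 0.066. Solving, k_gold = (0.25·1.5/0.066)^(1/0.75) ≈ 10.1387.
y_gold = 1.5·10.1387^0.25 ≈ 2.6766.

(a) k_gold ≈ 10.139; (b) y_gold ≈ 2.677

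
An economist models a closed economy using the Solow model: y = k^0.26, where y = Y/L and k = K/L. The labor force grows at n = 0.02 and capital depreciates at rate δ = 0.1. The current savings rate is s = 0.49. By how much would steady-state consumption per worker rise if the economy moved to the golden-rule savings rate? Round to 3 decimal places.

Δc ≈ 0.135

The effective depreciation rate is n + δ = 0.02 + 0.1 = 0.12.
Current steady state (s = 0.49): k* = (0.49/0.12)^(1/0.74) ≈ 6.6942, y* = 6.6942^0.26 ≈ 1.6394, c* = (1−0.49)·1.6394 ≈ 0.8361.
Maximizing c = f(k) − (n+δ)·k gives f'(k) = n+δ, i.e. 0.26·k^(0.26−1) = 0.12, so k_gold = (0.26/0.12)^(1/0.74) ≈ 2.8430.
y_gold = 2.8430^0.26 ≈ 1.3121, c_gold = y_gold − 0.12·k_gold ≈ 0.9710.
Gain: Δc = 0.9710 − 0.8361 ≈ 0.1349.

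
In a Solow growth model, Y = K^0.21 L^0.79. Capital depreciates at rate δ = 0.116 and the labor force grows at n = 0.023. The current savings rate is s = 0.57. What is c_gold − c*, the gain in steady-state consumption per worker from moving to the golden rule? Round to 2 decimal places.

Δc ≈ 0.26

Capital per worker breaks even when investment replaces (n + δ)·k; here n + δ = 0.139.
Current steady state (s = 0.57): k* = (0.57/0.139)^(1/0.79) ≈ 5.9672, y* = 5.9672^0.21 ≈ 1.4552, c* = (1−0.57)·1.4552 ≈ 0.6257.
Maximizing c = f(k) − (n+δ)·k gives f'(k) = n+δ, i.e. 0.21·k^(0.21−1) = 0.139, so k_gold = (0.21/0.139)^(1/0.79) ≈ 1.6859.
y_gold = 1.6859^0.21 ≈ 1.1159, c_gold = y_gold − 0.139·k_gold ≈ 0.8816.
Gain: Δc = 0.8816 − 0.6257 ≈ 0.2559.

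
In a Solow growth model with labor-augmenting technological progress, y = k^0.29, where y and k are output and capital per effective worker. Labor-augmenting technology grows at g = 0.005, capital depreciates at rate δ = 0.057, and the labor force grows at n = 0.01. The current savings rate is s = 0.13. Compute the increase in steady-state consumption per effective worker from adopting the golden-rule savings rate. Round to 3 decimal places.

n + g + δ = 0.01 + 0.005 + 0.057 = 0.072.
Current steady state (s = 0.13): k* = (0.13/0.072)^(1/0.71) ≈ 2.2984, y* = 2.2984^0.29 ≈ 1.2730, c* = (1−0.13)·1.2730 ≈ 1.1075.
Maximizing c = f(k) − (n+g+δ)·k gives f'(k) = n+g+δ, i.e. 0.29·k^(0.29−1) = 0.072, so k_gold = (0.29/0.072)^(1/0.71) ≈ 7.1155.
y_gold = 7.1155^0.29 ≈ 1.7666, c_gold = y_gold − 0.072·k_gold ≈ 1.2543.
Gain: Δc = 1.2543 − 1.1075 ≈ 0.1468.

Δc ≈ 0.147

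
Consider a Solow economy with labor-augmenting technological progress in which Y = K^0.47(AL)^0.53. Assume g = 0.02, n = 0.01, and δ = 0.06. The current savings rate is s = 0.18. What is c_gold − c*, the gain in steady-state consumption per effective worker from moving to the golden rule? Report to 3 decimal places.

Δc ≈ 0.779

Capital per effective worker breaks even when investment replaces (n + g + δ)·k; here n + g + δ = 0.09.
Current steady state (s = 0.18): k* = (0.18/0.09)^(1/0.53) ≈ 3.6981, y* = 3.6981^0.47 ≈ 1.8491, c* = (1−0.18)·1.8491 ≈ 1.5162.
Golden rule sets MPK = n+g+δ: 0.47·k^(0.47−1) = 0.09, so k_gold = (0.47/0.09)^(1/0.53) ≈ 22.6175.
y_gold = 22.6175^0.47 ≈ 4.3310, c_gold = y_gold − 0.09·k_gold ≈ 2.2954.
Gain: Δc = 2.2954 − 1.5162 ≈ 0.7792.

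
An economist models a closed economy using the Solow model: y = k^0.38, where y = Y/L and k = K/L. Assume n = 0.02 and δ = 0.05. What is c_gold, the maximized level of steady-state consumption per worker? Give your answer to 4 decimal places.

c_gold ≈ 1.7486

Capital per worker breaks even when investment replaces (n + δ)·k; here n + δ = 0.07.
Golden rule sets MPK = n+δ: 0.38·k^(0.38−1) = 0.07, so k_gold = (0.38/0.07)^(1/0.62) ≈ 15.3101.
y_gold = 15.3101^0.38 ≈ 2.8203.
c_gold = y_gold − (n+δ)·k_gold = 2.8203 − 0.07·15.3101 ≈ 1.7486.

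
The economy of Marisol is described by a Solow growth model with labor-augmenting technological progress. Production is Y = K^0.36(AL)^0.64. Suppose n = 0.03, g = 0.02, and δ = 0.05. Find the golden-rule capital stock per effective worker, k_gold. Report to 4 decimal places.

k_gold ≈ 7.3998

Capital per effective worker breaks even when investment replaces (n + g + δ)·k; here n + g + δ = 0.1.
At the golden rule the marginal product of capital equals n+g+δ: 0.36·k^(0.36−1) = 0.1. Solving, k_gold = (0.36/0.1)^(1/0.64) ≈ 7.3998.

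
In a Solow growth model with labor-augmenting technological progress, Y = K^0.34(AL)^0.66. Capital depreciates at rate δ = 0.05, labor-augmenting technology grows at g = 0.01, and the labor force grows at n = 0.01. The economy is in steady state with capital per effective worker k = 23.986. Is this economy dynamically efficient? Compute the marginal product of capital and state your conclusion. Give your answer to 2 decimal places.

Break-even investment rate: n + g + δ = 0.01 + 0.01 + 0.05 = 0.07.
MPK = 0.34·k^(0.34−1) = 0.34·23.986^(-0.66) ≈ 0.0418.
MPK < 0.07, so the economy is dynamically inefficient (over-saving).

dynamically inefficient; MPK ≈ 0.04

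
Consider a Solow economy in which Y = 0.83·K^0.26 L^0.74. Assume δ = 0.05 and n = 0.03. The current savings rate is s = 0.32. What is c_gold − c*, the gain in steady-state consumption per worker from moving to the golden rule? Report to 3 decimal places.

Δc ≈ 0.010

The effective depreciation rate is n + δ = 0.03 + 0.05 = 0.08.
Current steady state (s = 0.32): k* = (0.32·0.83/0.08)^(1/0.74) ≈ 5.0611, y* = 0.83·5.0611^0.26 ≈ 1.2653, c* = (1−0.32)·1.2653 ≈ 0.8604.
At the golden rule the marginal product of capital equals n+δ: 0.26·0.83·k^(0.26−1) = 0.08. Solving, k_gold = (0.26·0.83/0.08)^(1/0.74) ≈ 3.8228.
y_gold = 0.83·3.8228^0.26 ≈ 1.1762, c_gold = y_gold − 0.08·k_gold ≈ 0.8704.
Gain: Δc = 0.8704 − 0.8604 ≈ 0.0100.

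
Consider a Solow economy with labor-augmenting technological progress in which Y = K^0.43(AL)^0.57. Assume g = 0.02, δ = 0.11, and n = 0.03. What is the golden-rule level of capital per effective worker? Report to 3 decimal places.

k_gold ≈ 5.666

Break-even investment rate: n + g + δ = 0.03 + 0.02 + 0.11 = 0.16.
Golden rule sets MPK = n+g+δ: 0.43·k^(0.43−1) = 0.16, so k_gold = (0.43/0.16)^(1/0.57) ≈ 5.6656.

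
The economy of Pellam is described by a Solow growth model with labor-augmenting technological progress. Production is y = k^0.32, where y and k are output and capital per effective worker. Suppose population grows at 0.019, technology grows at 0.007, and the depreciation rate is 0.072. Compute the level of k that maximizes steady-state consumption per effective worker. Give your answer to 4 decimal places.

k_gold ≈ 5.6986

Break-even investment rate: n + g + δ = 0.019 + 0.007 + 0.072 = 0.098.
Golden rule sets MPK = n+g+δ: 0.32·k^(0.32−1) = 0.098, so k_gold = (0.32/0.098)^(1/0.68) ≈ 5.6986.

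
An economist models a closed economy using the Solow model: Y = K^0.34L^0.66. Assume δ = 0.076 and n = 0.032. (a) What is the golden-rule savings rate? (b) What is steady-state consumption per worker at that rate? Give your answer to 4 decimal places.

(a) s_gold = 0.3400; (b) c_gold ≈ 1.1916

Break-even investment rate: n + δ = 0.032 + 0.076 = 0.108.
For Cobb-Douglas, s_gold equals capital's share: s_gold = 0.34.
Setting f'(k) = n+δ gives 0.34·k^(0.34−1) = 0.108, hence k_gold = (0.34/0.108)^(1/0.66) ≈ 5.6837.
y_gold = 5.6837^0.34 ≈ 1.8054; c_gold = (1−0.34)·y_gold ≈ 1.1916.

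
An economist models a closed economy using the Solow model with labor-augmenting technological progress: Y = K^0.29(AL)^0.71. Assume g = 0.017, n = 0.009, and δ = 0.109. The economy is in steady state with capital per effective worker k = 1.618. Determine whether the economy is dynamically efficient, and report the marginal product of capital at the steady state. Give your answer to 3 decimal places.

The effective depreciation rate is n + g + δ = 0.009 + 0.017 + 0.109 = 0.135.
MPK = 0.29·k^(0.29−1) = 0.29·1.618^(-0.71) ≈ 0.2061.
MPK > 0.135, so the economy is dynamically efficient (under-saving).

dynamically efficient; MPK ≈ 0.206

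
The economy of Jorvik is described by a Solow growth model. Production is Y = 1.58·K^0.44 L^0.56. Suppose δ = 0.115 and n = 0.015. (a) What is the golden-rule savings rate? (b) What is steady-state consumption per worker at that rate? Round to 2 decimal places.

Break-even investment rate: n + δ = 0.015 + 0.115 = 0.13.
For Cobb-Douglas, s_gold equals capital's share: s_gold = 0.44.
At the golden rule the marginal product of capital equals n+δ: 0.44·1.58·k^(0.44−1) = 0.13. Solving, k_gold = (0.44·1.58/0.13)^(1/0.56) ≈ 19.9663.
y_gold = 1.58·19.9663^0.44 ≈ 5.8991; c_gold = (1−0.44)·y_gold ≈ 3.3035.

(a) s_gold = 0.44; (b) c_gold ≈ 3.30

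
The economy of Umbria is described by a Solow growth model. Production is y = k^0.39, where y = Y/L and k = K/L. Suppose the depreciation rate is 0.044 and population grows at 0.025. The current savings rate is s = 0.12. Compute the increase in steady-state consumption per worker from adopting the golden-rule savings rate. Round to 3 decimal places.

Δc ≈ 0.593

Break-even investment rate: n + δ = 0.025 + 0.044 = 0.069.
Current steady state (s = 0.12): k* = (0.12/0.069)^(1/0.61) ≈ 2.4773, y* = 2.4773^0.39 ≈ 1.4245, c* = (1−0.12)·1.4245 ≈ 1.2535.
At the golden rule the marginal product of capital equals n+δ: 0.39·k^(0.39−1) = 0.069. Solving, k_gold = (0.39/0.069)^(1/0.61) ≈ 17.1057.
y_gold = 17.1057^0.39 ≈ 3.0264, c_gold = y_gold − 0.069·k_gold ≈ 1.8461.
Gain: Δc = 1.8461 − 1.2535 ≈ 0.5926.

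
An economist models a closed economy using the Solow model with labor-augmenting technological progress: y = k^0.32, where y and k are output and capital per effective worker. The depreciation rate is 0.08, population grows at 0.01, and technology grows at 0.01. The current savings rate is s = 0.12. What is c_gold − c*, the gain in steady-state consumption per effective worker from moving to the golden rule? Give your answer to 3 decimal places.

Δc ≈ 0.217

Capital per effective worker breaks even when investment replaces (n + g + δ)·k; here n + g + δ = 0.1.
Current steady state (s = 0.12): k* = (0.12/0.1)^(1/0.68) ≈ 1.3075, y* = 1.3075^0.32 ≈ 1.0896, c* = (1−0.12)·1.0896 ≈ 0.9588.
Setting f'(k) = n+g+δ gives 0.32·k^(0.32−1) = 0.1, hence k_gold = (0.32/0.1)^(1/0.68) ≈ 5.5318.
y_gold = 5.5318^0.32 ≈ 1.7287, c_gold = y_gold − 0.1·k_gold ≈ 1.1755.
Gain: Δc = 1.1755 − 0.9588 ≈ 0.2167.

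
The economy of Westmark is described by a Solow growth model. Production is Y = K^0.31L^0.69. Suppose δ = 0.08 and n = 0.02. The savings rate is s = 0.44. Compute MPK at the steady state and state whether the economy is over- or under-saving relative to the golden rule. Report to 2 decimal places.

The effective depreciation rate is n + δ = 0.02 + 0.08 = 0.1.
Steady-state k*: s·k^0.31 = 0.1·k gives k* = (0.44/0.1)^(1/0.69) ≈ 8.5613.
MPK = 0.31·8.5613^(-0.69) ≈ 0.0705.
MPK < n+δ = 0.1, so the economy is dynamically inefficient (over-saving).

over-saving; MPK ≈ 0.07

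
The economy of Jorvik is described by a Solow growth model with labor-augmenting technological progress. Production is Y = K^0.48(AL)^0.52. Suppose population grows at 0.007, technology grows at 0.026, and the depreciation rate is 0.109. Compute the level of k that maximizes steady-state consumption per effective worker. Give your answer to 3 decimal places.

k_gold ≈ 10.404

Break-even investment rate: n + g + δ = 0.007 + 0.026 + 0.109 = 0.142.
Setting f'(k) = n+g+δ gives 0.48·k^(0.48−1) = 0.142, hence k_gold = (0.48/0.142)^(1/0.52) ≈ 10.4044.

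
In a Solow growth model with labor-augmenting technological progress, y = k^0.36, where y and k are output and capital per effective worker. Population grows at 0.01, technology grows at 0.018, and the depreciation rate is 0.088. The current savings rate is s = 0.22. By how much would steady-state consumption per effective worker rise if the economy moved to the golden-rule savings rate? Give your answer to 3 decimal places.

Capital per effective worker breaks even when investment replaces (n + g + δ)·k; here n + g + δ = 0.116.
Current steady state (s = 0.22): k* = (0.22/0.116)^(1/0.64) ≈ 2.7184, y* = 2.7184^0.36 ≈ 1.4334, c* = (1−0.22)·1.4334 ≈ 1.1180.
Setting f'(k) = n+g+δ gives 0.36·k^(0.36−1) = 0.116, hence k_gold = (0.36/0.116)^(1/0.64) ≈ 5.8682.
y_gold = 5.8682^0.36 ≈ 1.8909, c_gold = y_gold − 0.116·k_gold ≈ 1.2102.
Gain: Δc = 1.2102 − 1.1180 ≈ 0.0921.

Δc ≈ 0.092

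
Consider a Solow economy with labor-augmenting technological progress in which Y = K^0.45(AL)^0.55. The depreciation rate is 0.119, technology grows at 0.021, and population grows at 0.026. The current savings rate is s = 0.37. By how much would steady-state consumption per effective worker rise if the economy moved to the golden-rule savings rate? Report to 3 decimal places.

Δc ≈ 0.030

The effective depreciation rate is n + g + δ = 0.026 + 0.021 + 0.119 = 0.166.
Current steady state (s = 0.37): k* = (0.37/0.166)^(1/0.55) ≈ 4.2944, y* = 4.2944^0.45 ≈ 1.9267, c* = (1−0.37)·1.9267 ≈ 1.2138.
Golden rule sets MPK = n+g+δ: 0.45·k^(0.45−1) = 0.166, so k_gold = (0.45/0.166)^(1/0.55) ≈ 6.1300.
y_gold = 6.1300^0.45 ≈ 2.2613, c_gold = y_gold − 0.166·k_gold ≈ 1.2437.
Gain: Δc = 1.2437 − 1.2138 ≈ 0.0299.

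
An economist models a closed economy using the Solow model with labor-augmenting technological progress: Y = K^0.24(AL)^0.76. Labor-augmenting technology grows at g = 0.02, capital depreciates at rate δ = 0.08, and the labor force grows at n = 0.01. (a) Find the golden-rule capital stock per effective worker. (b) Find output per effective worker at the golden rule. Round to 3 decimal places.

(a) k_gold ≈ 2.791; (b) y_gold ≈ 1.279

n + g + δ = 0.01 + 0.02 + 0.08 = 0.11.
Golden rule sets MPK = n+g+δ: 0.24·k^(0.24−1) = 0.11, so k_gold = (0.24/0.11)^(1/0.76) ≈ 2.7913.
y_gold = 2.7913^0.24 ≈ 1.2794.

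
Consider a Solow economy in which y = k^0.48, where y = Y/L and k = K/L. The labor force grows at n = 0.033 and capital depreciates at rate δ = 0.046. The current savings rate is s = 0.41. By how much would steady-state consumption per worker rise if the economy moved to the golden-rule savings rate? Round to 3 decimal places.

The effective depreciation rate is n + δ = 0.033 + 0.046 = 0.079.
Current steady state (s = 0.41): k* = (0.41/0.079)^(1/0.52) ≈ 23.7302, y* = 23.7302^0.48 ≈ 4.5724, c* = (1−0.41)·4.5724 ≈ 2.6977.
Maximizing c = f(k) − (n+δ)·k gives f'(k) = n+δ, i.e. 0.48·k^(0.48−1) = 0.079, so k_gold = (0.48/0.079)^(1/0.52) ≈ 32.1329.
y_gold = 32.1329^0.48 ≈ 5.2885, c_gold = y_gold − 0.079·k_gold ≈ 2.7500.
Gain: Δc = 2.7500 − 2.6977 ≈ 0.0523.

Δc ≈ 0.052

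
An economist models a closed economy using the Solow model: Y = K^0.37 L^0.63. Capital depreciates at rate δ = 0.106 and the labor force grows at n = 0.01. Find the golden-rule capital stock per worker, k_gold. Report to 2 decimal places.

k_gold ≈ 6.30

The effective depreciation rate is n + δ = 0.01 + 0.106 = 0.116.
Maximizing c = f(k) − (n+δ)·k gives f'(k) = n+δ, i.e. 0.37·k^(0.37−1) = 0.116, so k_gold = (0.37/0.116)^(1/0.63) ≈ 6.3037.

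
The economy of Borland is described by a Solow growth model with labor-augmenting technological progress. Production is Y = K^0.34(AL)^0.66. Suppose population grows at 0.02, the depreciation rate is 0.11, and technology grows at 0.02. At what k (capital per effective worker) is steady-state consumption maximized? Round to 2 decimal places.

k_gold ≈ 3.46

The effective depreciation rate is n + g + δ = 0.02 + 0.02 + 0.11 = 0.15.
Golden rule sets MPK = n+g+δ: 0.34·k^(0.34−1) = 0.15, so k_gold = (0.34/0.15)^(1/0.66) ≈ 3.4551.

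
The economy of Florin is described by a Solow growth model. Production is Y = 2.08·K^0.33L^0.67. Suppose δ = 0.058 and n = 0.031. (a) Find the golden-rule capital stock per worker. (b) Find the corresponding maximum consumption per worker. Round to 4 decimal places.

(a) k_gold ≈ 21.0941; (b) c_gold ≈ 3.8116

Break-even investment rate: n + δ = 0.031 + 0.058 = 0.089.
Setting f'(k) = n+δ gives 0.33·2.08·k^(0.33−1) = 0.089, hence k_gold = (0.33·2.08/0.089)^(1/0.67) ≈ 21.0941.
y_gold = 2.08·21.0941^0.33 ≈ 5.6890; c_gold = y_gold − 0.089·k_gold ≈ 3.8116.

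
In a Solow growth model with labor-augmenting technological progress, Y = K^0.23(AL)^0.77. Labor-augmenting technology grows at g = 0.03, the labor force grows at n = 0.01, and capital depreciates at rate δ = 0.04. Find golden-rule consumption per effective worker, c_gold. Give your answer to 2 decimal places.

c_gold ≈ 1.06

n + g + δ = 0.01 + 0.03 + 0.04 = 0.08.
Golden rule sets MPK = n+g+δ: 0.23·k^(0.23−1) = 0.08, so k_gold = (0.23/0.08)^(1/0.77) ≈ 3.9412.
y_gold = 3.9412^0.23 ≈ 1.3709.
c_gold = y_gold − (n+g+δ)·k_gold = 1.3709 − 0.08·3.9412 ≈ 1.0556.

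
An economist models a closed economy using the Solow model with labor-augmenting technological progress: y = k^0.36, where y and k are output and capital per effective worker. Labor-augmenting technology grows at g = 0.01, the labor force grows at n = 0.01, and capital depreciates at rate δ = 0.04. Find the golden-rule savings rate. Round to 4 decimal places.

The effective depreciation rate is n + g + δ = 0.01 + 0.01 + 0.04 = 0.06.
At the golden rule MPK = n+g+δ, and in any Cobb-Douglas steady state s = (n+g+δ)·k/y = MPK·k/y = capital's share 0.36.

s_gold = 0.3600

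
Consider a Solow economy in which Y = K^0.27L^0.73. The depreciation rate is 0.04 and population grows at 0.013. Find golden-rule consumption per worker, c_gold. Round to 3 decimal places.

Capital per worker breaks even when investment replaces (n + δ)·k; here n + δ = 0.053.
At the golden rule the marginal product of capital equals n+δ: 0.27·k^(0.27−1) = 0.053. Solving, k_gold = (0.27/0.053)^(1/0.73) ≈ 9.3028.
y_gold = 9.3028^0.27 ≈ 1.8261.
c_gold = y_gold − (n+δ)·k_gold = 1.8261 − 0.053·9.3028 ≈ 1.3331.

c_gold ≈ 1.333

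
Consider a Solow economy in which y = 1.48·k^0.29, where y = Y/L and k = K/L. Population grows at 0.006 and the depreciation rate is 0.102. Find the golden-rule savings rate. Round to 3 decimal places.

Capital per worker breaks even when investment replaces (n + δ)·k; here n + δ = 0.108.
At the golden rule MPK = n+δ, and in any Cobb-Douglas steady state s = (n+δ)·k/y = MPK·k/y = capital's share 0.29.

s_gold = 0.290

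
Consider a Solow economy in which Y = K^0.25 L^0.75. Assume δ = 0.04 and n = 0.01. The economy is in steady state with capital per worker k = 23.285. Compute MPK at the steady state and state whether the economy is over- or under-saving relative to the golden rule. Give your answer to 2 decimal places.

The effective depreciation rate is n + δ = 0.01 + 0.04 = 0.05.
MPK = 0.25·k^(0.25−1) = 0.25·23.285^(-0.75) ≈ 0.0236.
MPK < 0.05, so the economy is dynamically inefficient (over-saving).

over-saving; MPK ≈ 0.02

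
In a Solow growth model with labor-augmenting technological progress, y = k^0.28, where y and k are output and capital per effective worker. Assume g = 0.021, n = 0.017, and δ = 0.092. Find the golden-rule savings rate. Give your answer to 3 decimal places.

s_gold = 0.280

Capital per effective worker breaks even when investment replaces (n + g + δ)·k; here n + g + δ = 0.13.
At the golden rule MPK = n+g+δ, and in any Cobb-Douglas steady state s = (n+g+δ)·k/y = MPK·k/y = capital's share 0.28.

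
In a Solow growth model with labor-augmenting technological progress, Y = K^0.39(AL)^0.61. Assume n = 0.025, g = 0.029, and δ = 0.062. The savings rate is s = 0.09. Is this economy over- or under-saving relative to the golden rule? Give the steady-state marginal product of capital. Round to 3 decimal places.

Break-even investment rate: n + g + δ = 0.025 + 0.029 + 0.062 = 0.116.
Steady-state k*: s·k^0.39 = 0.116·k gives k* = (0.09/0.116)^(1/0.61) ≈ 0.6597.
MPK = 0.39·0.6597^(-0.61) ≈ 0.5027.
MPK > n+g+δ = 0.116, so the economy is dynamically efficient (under-saving).

under-saving; MPK ≈ 0.503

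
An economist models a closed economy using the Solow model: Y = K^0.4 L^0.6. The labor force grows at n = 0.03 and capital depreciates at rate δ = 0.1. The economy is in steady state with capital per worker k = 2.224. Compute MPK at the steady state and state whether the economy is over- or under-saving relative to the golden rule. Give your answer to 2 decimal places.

under-saving; MPK ≈ 0.25

The effective depreciation rate is n + δ = 0.03 + 0.1 = 0.13.
MPK = 0.4·k^(0.4−1) = 0.4·2.224^(-0.6) ≈ 0.2476.
MPK > 0.13, so the economy is dynamically efficient (under-saving).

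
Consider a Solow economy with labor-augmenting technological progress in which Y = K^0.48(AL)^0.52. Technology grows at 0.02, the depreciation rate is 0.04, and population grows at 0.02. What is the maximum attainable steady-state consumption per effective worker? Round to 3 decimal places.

c_gold ≈ 2.718

Capital per effective worker breaks even when investment replaces (n + g + δ)·k; here n + g + δ = 0.08.
At the golden rule the marginal product of capital equals n+g+δ: 0.48·k^(0.48−1) = 0.08. Solving, k_gold = (0.48/0.08)^(1/0.52) ≈ 31.3650.
y_gold = 31.3650^0.48 ≈ 5.2275.
c_gold = y_gold − (n+g+δ)·k_gold = 5.2275 − 0.08·31.3650 ≈ 2.7183.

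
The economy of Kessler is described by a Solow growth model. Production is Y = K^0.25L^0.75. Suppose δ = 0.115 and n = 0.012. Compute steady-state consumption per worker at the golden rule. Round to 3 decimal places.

n + δ = 0.012 + 0.115 = 0.127.
Setting f'(k) = n+δ gives 0.25·k^(0.25−1) = 0.127, hence k_gold = (0.25/0.127)^(1/0.75) ≈ 2.4671.
y_gold = 2.4671^0.25 ≈ 1.2533.
c_gold = y_gold − (n+δ)·k_gold = 1.2533 − 0.127·2.4671 ≈ 0.9400.

c_gold ≈ 0.940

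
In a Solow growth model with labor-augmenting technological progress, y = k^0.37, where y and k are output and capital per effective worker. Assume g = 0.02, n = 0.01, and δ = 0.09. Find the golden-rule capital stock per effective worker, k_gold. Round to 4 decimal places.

n + g + δ = 0.01 + 0.02 + 0.09 = 0.12.
At the golden rule the marginal product of capital equals n+g+δ: 0.37·k^(0.37−1) = 0.12. Solving, k_gold = (0.37/0.12)^(1/0.63) ≈ 5.9734.

k_gold ≈ 5.9734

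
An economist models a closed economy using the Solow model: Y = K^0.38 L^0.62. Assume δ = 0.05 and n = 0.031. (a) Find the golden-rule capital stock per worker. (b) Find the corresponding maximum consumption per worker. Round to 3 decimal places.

(a) k_gold ≈ 12.099; (b) c_gold ≈ 1.599

Capital per worker breaks even when investment replaces (n + δ)·k; here n + δ = 0.081.
At the golden rule the marginal product of capital equals n+δ: 0.38·k^(0.38−1) = 0.081. Solving, k_gold = (0.38/0.081)^(1/0.62) ≈ 12.0987.
y_gold = 12.0987^0.38 ≈ 2.5789; c_gold = y_gold − 0.081·k_gold ≈ 1.5989.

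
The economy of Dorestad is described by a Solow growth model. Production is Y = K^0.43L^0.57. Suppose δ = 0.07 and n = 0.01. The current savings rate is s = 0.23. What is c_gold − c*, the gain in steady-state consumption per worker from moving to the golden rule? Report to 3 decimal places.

n + δ = 0.01 + 0.07 = 0.08.
Current steady state (s = 0.23): k* = (0.23/0.08)^(1/0.57) ≈ 6.3772, y* = 6.3772^0.43 ≈ 2.2181, c* = (1−0.23)·2.2181 ≈ 1.7080.
Maximizing c = f(k) − (n+δ)·k gives f'(k) = n+δ, i.e. 0.43·k^(0.43−1) = 0.08, so k_gold = (0.43/0.08)^(1/0.57) ≈ 19.1146.
y_gold = 19.1146^0.43 ≈ 3.5562, c_gold = y_gold − 0.08·k_gold ≈ 2.0270.
Gain: Δc = 2.0270 − 1.7080 ≈ 0.3191.

Δc ≈ 0.319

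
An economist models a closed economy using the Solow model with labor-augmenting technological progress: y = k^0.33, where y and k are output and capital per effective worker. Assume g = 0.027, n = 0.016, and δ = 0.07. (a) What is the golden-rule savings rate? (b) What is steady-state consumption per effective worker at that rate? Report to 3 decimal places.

Break-even investment rate: n + g + δ = 0.016 + 0.027 + 0.07 = 0.113.
For Cobb-Douglas, s_gold equals capital's share: s_gold = 0.33.
Golden rule sets MPK = n+g+δ: 0.33·k^(0.33−1) = 0.113, so k_gold = (0.33/0.113)^(1/0.67) ≈ 4.9509.
y_gold = 4.9509^0.33 ≈ 1.6953; c_gold = (1−0.33)·y_gold ≈ 1.1358.

(a) s_gold = 0.330; (b) c_gold ≈ 1.136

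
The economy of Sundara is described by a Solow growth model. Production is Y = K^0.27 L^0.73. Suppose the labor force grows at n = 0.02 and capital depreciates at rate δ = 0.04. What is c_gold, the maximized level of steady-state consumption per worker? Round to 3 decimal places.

Capital per worker breaks even when investment replaces (n + δ)·k; here n + δ = 0.06.
Maximizing c = f(k) − (n+δ)·k gives f'(k) = n+δ, i.e. 0.27·k^(0.27−1) = 0.06, so k_gold = (0.27/0.06)^(1/0.73) ≈ 7.8490.
y_gold = 7.8490^0.27 ≈ 1.7442.
c_gold = y_gold − (n+δ)·k_gold = 1.7442 − 0.06·7.8490 ≈ 1.2733.

c_gold ≈ 1.273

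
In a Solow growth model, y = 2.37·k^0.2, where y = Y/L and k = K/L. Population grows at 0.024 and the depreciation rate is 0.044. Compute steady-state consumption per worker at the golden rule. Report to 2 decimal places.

c_gold ≈ 3.08

Break-even investment rate: n + δ = 0.024 + 0.044 = 0.068.
Setting f'(k) = n+δ gives 0.2·2.37·k^(0.2−1) = 0.068, hence k_gold = (0.2·2.37/0.068)^(1/0.8) ≈ 11.3263.
y_gold = 2.37·11.3263^0.2 ≈ 3.8509.
c_gold = y_gold − (n+δ)·k_gold = 3.8509 − 0.068·11.3263 ≈ 3.0807.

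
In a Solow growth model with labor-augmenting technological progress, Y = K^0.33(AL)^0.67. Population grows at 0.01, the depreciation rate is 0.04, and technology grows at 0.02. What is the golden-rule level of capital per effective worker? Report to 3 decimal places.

n + g + δ = 0.01 + 0.02 + 0.04 = 0.07.
Setting f'(k) = n+g+δ gives 0.33·k^(0.33−1) = 0.07, hence k_gold = (0.33/0.07)^(1/0.67) ≈ 10.1181.

k_gold ≈ 10.118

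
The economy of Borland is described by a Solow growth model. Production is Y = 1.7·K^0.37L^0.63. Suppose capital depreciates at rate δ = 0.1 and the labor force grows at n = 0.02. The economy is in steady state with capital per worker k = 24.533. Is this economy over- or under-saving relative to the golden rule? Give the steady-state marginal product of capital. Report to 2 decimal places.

over-saving; MPK ≈ 0.08

Break-even investment rate: n + δ = 0.02 + 0.1 = 0.12.
MPK = 0.37·1.7·k^(0.37−1) = 0.37·1.7·24.533^(-0.63) ≈ 0.0838.
MPK < 0.12, so the economy is dynamically inefficient (over-saving).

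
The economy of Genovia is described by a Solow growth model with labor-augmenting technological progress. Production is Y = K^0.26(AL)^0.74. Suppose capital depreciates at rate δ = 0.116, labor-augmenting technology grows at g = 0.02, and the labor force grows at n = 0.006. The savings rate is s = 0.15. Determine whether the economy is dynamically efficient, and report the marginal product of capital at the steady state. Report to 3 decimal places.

dynamically efficient; MPK ≈ 0.246

Break-even investment rate: n + g + δ = 0.006 + 0.02 + 0.116 = 0.142.
Steady-state k*: s·k^0.26 = 0.142·k gives k* = (0.15/0.142)^(1/0.74) ≈ 1.0769.
MPK = 0.26·1.0769^(-0.74) ≈ 0.2461.
MPK > n+g+δ = 0.142, so the economy is dynamically efficient (under-saving).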